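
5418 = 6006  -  588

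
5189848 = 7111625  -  1921777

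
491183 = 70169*7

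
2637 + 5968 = 8605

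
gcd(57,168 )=3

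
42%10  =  2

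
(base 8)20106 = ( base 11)6231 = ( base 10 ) 8262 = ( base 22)H1C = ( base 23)FE5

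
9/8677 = 9/8677 = 0.00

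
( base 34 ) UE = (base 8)2012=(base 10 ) 1034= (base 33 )VB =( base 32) 10A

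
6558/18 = 1093/3 = 364.33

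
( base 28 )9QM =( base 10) 7806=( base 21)HEF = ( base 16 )1e7e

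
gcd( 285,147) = 3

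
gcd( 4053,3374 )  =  7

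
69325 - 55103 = 14222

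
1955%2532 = 1955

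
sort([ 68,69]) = [68,  69 ] 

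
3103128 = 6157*504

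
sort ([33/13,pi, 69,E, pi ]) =[ 33/13, E, pi, pi, 69 ] 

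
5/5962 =5/5962 =0.00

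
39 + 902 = 941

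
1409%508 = 393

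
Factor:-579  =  -3^1*193^1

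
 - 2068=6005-8073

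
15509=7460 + 8049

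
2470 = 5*494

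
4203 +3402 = 7605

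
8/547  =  8/547 =0.01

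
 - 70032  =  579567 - 649599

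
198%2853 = 198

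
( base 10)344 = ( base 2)101011000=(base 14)1A8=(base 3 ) 110202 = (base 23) em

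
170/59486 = 85/29743 = 0.00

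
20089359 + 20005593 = 40094952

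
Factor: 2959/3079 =11^1*269^1*3079^( - 1)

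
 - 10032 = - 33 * 304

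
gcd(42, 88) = 2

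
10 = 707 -697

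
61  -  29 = 32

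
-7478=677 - 8155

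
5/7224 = 5/7224 = 0.00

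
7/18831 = 7/18831 = 0.00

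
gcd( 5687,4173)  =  1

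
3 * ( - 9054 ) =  - 27162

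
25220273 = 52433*481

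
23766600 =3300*7202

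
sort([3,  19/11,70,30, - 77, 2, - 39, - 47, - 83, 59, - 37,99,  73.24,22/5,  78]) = [ - 83, - 77, -47, - 39, - 37,19/11,  2, 3,22/5,30,  59,  70,73.24, 78, 99]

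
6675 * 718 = 4792650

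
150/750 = 1/5 = 0.20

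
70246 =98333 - 28087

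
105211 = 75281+29930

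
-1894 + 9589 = 7695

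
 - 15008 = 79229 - 94237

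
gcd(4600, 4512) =8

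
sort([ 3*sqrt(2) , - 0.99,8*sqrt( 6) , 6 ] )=[ - 0.99,3*sqrt(2), 6, 8*sqrt(6) ]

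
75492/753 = 25164/251=100.25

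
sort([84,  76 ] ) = [76 , 84]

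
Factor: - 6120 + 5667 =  - 453 = - 3^1*151^1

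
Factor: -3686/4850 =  - 5^( - 2 )*19^1 = - 19/25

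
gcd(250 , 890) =10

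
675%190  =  105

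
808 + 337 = 1145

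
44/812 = 11/203 = 0.05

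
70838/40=1770+ 19/20 = 1770.95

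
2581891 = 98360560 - 95778669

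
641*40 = 25640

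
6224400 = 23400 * 266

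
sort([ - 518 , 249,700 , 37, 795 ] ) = [ - 518 , 37 , 249, 700 , 795] 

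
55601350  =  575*96698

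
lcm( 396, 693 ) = 2772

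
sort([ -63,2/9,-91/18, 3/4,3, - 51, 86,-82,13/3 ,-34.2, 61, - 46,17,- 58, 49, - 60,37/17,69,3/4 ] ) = [ - 82, - 63, - 60,-58, - 51,  -  46, - 34.2, - 91/18,2/9, 3/4,3/4,37/17,3, 13/3,17, 49,61,69, 86] 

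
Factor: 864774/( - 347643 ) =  - 898/361  =  - 2^1*19^( - 2) * 449^1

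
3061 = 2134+927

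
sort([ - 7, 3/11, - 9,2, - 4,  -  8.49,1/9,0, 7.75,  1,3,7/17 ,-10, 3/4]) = [ - 10 ,  -  9, - 8.49, - 7, - 4,  0,  1/9,  3/11,7/17,3/4,1,2, 3,7.75]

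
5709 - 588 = 5121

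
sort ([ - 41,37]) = [ - 41,37] 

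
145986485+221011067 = 366997552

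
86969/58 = 86969/58 = 1499.47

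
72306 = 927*78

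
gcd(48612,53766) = 6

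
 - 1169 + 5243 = 4074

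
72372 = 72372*1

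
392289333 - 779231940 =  - 386942607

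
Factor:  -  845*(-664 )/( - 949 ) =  - 43160/73 = -2^3*5^1*13^1* 73^(- 1 )*83^1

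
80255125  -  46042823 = 34212302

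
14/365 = 14/365 = 0.04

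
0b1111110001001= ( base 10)8073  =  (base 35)6KN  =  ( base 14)2D29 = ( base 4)1332021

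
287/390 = 287/390 = 0.74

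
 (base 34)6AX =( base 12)4291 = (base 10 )7309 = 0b1110010001101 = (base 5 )213214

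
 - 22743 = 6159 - 28902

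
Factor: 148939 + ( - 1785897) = -1636958= -  2^1*53^1*15443^1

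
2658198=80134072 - 77475874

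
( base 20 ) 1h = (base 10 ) 37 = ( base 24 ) 1D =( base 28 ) 19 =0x25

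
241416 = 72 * 3353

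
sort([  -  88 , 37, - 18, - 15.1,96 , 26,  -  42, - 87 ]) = [ - 88, - 87  ,  -  42, -18, - 15.1, 26,  37, 96]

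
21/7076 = 21/7076 =0.00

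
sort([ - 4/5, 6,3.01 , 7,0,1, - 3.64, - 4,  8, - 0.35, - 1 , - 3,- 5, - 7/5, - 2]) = [ - 5,  -  4, - 3.64,-3, - 2,-7/5, - 1, - 4/5, - 0.35,  0 , 1,  3.01,  6, 7  ,  8 ] 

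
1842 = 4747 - 2905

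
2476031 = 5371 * 461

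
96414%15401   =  4008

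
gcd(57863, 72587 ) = 1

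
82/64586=41/32293 = 0.00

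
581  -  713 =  -132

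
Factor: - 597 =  - 3^1 * 199^1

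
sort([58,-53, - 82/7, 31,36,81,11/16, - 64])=[ - 64, - 53, - 82/7, 11/16,31,36,58, 81]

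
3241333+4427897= 7669230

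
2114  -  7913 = -5799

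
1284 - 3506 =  - 2222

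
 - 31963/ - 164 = 194 + 147/164 =194.90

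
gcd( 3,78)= 3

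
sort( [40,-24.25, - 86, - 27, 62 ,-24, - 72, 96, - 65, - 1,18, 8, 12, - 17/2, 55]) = [ - 86, - 72, - 65, - 27,-24.25 , -24, - 17/2, - 1, 8, 12, 18, 40,55, 62, 96]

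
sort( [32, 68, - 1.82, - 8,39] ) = [  -  8, - 1.82, 32, 39, 68 ]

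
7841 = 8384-543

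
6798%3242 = 314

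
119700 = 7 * 17100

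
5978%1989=11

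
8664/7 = 8664/7 = 1237.71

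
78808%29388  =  20032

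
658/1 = 658 = 658.00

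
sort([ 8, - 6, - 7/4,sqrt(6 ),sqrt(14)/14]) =[ - 6,  -  7/4,sqrt( 14 )/14, sqrt( 6 ),8]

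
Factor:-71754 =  - 2^1*3^1*11959^1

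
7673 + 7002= 14675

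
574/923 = 574/923 = 0.62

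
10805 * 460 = 4970300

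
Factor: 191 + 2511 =2^1 * 7^1*193^1 =2702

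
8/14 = 4/7 =0.57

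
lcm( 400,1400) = 2800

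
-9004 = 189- 9193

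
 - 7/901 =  - 7/901 = - 0.01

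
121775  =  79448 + 42327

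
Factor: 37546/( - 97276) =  - 18773/48638 = - 2^( - 1 )*83^(  -  1 )*293^( - 1 )*18773^1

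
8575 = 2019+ 6556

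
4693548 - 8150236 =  - 3456688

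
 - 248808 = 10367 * ( -24) 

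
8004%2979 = 2046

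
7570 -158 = 7412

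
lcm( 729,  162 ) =1458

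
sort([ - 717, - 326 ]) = [- 717,-326 ] 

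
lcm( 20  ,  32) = 160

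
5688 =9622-3934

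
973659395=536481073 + 437178322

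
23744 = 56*424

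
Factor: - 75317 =-11^1*41^1*167^1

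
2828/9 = 2828/9= 314.22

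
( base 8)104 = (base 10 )68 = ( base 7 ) 125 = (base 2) 1000100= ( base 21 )35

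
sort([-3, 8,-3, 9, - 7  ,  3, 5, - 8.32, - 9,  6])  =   [ - 9, - 8.32, - 7, - 3, - 3,3,5,  6, 8, 9 ] 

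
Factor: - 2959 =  - 11^1*269^1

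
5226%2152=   922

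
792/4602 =132/767 = 0.17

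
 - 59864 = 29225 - 89089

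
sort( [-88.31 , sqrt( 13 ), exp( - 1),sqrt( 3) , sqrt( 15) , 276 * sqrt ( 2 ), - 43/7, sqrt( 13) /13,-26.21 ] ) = [ - 88.31 , - 26.21, - 43/7,sqrt( 13 )/13, exp ( - 1), sqrt( 3 ),sqrt( 13 ), sqrt(15),276*sqrt(2) ] 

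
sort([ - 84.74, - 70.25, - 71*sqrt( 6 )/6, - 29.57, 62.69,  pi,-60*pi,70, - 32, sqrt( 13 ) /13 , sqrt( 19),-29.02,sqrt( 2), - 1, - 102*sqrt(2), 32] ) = [ - 60*pi,-102*sqrt( 2) ,-84.74, - 70.25, - 32, - 29.57 , - 29.02,-71*sqrt( 6 )/6, - 1, sqrt(13)/13,sqrt( 2),pi, sqrt( 19 ), 32, 62.69 , 70]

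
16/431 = 16/431 = 0.04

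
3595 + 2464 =6059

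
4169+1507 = 5676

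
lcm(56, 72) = 504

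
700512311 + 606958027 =1307470338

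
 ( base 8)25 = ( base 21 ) 10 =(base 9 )23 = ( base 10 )21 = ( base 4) 111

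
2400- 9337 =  - 6937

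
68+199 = 267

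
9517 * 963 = 9164871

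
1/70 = 1/70 = 0.01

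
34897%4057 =2441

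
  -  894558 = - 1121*798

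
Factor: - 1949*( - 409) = 797141  =  409^1*1949^1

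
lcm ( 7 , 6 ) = 42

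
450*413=185850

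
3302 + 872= 4174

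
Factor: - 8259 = - 3^1*2753^1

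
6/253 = 6/253 = 0.02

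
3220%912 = 484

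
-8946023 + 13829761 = 4883738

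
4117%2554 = 1563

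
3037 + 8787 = 11824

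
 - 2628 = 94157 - 96785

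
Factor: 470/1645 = 2/7 = 2^1*7^( - 1 )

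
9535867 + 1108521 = 10644388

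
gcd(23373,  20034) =3339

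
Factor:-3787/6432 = -2^ ( - 5 ) * 3^( - 1)*7^1*67^( - 1) *541^1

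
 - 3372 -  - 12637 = 9265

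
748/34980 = 17/795 =0.02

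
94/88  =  1  +  3/44 = 1.07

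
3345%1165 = 1015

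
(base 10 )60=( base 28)24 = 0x3C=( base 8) 74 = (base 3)2020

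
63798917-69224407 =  - 5425490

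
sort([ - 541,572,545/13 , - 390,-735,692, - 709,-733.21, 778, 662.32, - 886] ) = [ - 886,-735,-733.21  , - 709, - 541, - 390,545/13,572,662.32,692, 778]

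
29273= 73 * 401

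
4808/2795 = 1 + 2013/2795 = 1.72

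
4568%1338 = 554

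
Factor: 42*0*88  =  0^1 = 0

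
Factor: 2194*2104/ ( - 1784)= -577022/223 = - 2^1*223^( - 1)*263^1*1097^1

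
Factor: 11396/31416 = 37/102 = 2^( - 1)*3^( - 1)*17^( - 1)*37^1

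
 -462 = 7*(-66 ) 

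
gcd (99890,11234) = 2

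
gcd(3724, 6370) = 98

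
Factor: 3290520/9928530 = 109684/330951 = 2^2*3^( - 1)*17^1 * 107^(-1)*1031^( - 1) * 1613^1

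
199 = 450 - 251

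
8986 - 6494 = 2492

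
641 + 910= 1551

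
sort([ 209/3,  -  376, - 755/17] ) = [ - 376, - 755/17, 209/3 ]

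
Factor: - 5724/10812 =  -3^2* 17^( - 1) = - 9/17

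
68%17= 0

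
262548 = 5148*51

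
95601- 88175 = 7426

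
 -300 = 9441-9741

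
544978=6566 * 83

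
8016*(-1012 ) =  - 8112192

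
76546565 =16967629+59578936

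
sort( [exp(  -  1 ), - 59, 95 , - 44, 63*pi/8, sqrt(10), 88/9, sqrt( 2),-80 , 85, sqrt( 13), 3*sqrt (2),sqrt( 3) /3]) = [ - 80,- 59,-44, exp( - 1), sqrt(3)/3, sqrt( 2),sqrt(10), sqrt( 13),3* sqrt( 2),88/9,63*pi/8, 85, 95]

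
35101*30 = 1053030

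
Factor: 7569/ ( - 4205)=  - 3^2*5^ ( -1 ) = -9/5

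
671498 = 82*8189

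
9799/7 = 1399 + 6/7 = 1399.86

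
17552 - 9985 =7567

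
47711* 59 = 2814949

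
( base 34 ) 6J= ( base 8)337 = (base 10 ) 223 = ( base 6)1011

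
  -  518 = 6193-6711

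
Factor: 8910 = 2^1 * 3^4*5^1*11^1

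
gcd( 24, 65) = 1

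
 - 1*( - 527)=527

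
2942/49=2942/49 = 60.04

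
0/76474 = 0 = 0.00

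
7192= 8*899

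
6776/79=6776/79 = 85.77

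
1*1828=1828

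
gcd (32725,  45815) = 6545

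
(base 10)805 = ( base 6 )3421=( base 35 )n0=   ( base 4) 30211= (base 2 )1100100101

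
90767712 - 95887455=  - 5119743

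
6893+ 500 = 7393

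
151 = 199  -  48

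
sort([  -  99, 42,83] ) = [- 99,42,83]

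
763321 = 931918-168597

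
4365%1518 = 1329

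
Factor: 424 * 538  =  2^4*53^1 * 269^1= 228112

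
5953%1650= 1003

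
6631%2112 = 295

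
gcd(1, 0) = 1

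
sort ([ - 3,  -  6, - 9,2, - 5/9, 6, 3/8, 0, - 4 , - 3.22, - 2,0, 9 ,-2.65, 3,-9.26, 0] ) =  [ - 9.26, - 9, - 6, - 4, - 3.22, - 3 , - 2.65, - 2, - 5/9, 0,0,0, 3/8, 2, 3, 6, 9]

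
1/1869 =1/1869 = 0.00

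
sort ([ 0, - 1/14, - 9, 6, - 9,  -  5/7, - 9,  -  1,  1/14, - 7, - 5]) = [ - 9, - 9,-9, - 7 , - 5, - 1, - 5/7, - 1/14,0 , 1/14, 6 ] 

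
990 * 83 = 82170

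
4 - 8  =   - 4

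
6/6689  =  6/6689 = 0.00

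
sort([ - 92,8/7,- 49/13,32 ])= [ - 92, - 49/13,8/7 , 32]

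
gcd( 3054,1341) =3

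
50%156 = 50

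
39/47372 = 3/3644 = 0.00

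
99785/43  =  99785/43  =  2320.58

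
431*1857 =800367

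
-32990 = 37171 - 70161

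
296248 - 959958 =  - 663710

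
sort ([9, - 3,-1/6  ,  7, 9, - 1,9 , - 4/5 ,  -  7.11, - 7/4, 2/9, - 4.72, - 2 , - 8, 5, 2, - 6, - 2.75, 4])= [ - 8, - 7.11, - 6, - 4.72,  -  3, - 2.75, - 2,- 7/4, - 1, - 4/5, - 1/6, 2/9,2, 4, 5, 7, 9, 9, 9] 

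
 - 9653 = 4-9657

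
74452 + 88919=163371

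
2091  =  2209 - 118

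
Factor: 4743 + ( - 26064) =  - 21321  =  -3^2 *23^1*103^1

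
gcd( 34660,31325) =5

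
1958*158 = 309364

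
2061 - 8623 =  -  6562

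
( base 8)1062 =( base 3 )202211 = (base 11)471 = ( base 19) 1AB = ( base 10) 562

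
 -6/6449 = -6/6449  =  - 0.00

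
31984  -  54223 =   -  22239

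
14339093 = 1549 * 9257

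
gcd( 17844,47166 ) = 6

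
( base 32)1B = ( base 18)27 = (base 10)43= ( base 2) 101011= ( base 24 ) 1j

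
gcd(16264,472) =8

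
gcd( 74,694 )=2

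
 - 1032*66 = -68112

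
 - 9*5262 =  -  47358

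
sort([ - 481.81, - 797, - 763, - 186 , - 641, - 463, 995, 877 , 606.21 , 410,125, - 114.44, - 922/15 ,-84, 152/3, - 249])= [-797, - 763, - 641 ,-481.81, - 463, - 249, - 186, - 114.44,  -  84,  -  922/15, 152/3 , 125,410,606.21,877, 995]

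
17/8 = 17/8= 2.12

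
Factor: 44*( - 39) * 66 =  - 2^3 * 3^2*11^2*13^1 = -  113256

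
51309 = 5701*9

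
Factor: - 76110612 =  - 2^2*3^1*6342551^1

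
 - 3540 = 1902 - 5442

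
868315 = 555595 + 312720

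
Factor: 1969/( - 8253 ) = -3^ ( - 2)*7^( - 1)*11^1*131^( - 1)*179^1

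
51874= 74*701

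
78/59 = 78/59  =  1.32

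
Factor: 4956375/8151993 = 3^ (-1)*5^3*17^( - 1 )*13217^1*53281^( - 1 ) = 1652125/2717331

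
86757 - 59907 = 26850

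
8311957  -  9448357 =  - 1136400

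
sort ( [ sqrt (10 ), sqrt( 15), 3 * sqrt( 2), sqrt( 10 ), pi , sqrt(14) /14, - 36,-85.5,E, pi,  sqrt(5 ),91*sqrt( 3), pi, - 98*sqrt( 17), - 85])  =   [ - 98*sqrt( 17), - 85.5,  -  85, - 36, sqrt( 14 )/14, sqrt ( 5), E, pi,  pi, pi, sqrt( 10), sqrt( 10 ),sqrt( 15), 3*sqrt (2 ), 91*sqrt( 3 )]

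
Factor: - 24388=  - 2^2*7^1*13^1*67^1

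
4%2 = 0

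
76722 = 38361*2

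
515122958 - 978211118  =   - 463088160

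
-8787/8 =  - 8787/8 = - 1098.38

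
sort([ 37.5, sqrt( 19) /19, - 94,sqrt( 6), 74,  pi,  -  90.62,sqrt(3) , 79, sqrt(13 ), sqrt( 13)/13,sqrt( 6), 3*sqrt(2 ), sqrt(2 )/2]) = [  -  94, - 90.62, sqrt( 19)/19 , sqrt(13)/13, sqrt (2)/2, sqrt(3), sqrt (6 ), sqrt( 6 ) , pi, sqrt( 13),  3*sqrt(2), 37.5, 74,79]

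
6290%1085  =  865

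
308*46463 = 14310604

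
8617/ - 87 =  - 100 + 83/87 = - 99.05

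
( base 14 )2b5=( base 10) 551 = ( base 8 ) 1047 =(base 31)HO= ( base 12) 39b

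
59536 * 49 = 2917264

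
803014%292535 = 217944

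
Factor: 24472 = 2^3 * 7^1*19^1*23^1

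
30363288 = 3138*9676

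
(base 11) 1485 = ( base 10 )1908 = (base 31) 1uh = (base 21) 46i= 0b11101110100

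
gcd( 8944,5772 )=52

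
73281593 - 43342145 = 29939448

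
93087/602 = 93087/602 =154.63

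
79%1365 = 79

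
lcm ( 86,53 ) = 4558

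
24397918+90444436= 114842354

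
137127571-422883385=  -285755814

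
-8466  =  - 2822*3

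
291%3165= 291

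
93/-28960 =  - 1 +28867/28960 = -0.00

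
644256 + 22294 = 666550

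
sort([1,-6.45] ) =[-6.45,1 ]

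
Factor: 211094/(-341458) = -353^1*571^( -1)=- 353/571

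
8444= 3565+4879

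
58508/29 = 2017 + 15/29= 2017.52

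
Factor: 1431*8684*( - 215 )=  - 2^2*3^3*5^1*13^1*43^1*53^1 * 167^1 = - 2671762860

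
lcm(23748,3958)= 23748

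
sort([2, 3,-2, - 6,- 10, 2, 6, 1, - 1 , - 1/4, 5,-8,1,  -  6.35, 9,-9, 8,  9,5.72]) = [ - 10 ,  -  9, - 8,- 6.35, - 6,  -  2, - 1, - 1/4,1, 1,2, 2,3,5, 5.72, 6,  8, 9, 9]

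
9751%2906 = 1033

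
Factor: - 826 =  - 2^1*7^1*59^1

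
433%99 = 37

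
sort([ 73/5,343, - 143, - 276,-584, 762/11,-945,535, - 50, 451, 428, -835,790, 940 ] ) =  [ - 945, - 835, - 584,-276, - 143, - 50,  73/5, 762/11,  343, 428 , 451,535, 790, 940]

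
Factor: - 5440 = -2^6  *  5^1 * 17^1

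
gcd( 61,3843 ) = 61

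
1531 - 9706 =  - 8175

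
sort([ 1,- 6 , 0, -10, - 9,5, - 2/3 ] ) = [ - 10, - 9,  -  6, - 2/3,0,1,5 ] 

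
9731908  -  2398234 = 7333674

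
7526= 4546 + 2980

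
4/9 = 4/9 = 0.44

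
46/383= 46/383 = 0.12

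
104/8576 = 13/1072 = 0.01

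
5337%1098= 945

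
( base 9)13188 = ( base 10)8909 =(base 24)FB5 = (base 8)21315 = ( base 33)85W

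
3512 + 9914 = 13426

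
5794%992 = 834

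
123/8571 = 41/2857 = 0.01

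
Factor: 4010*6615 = 2^1*3^3*5^2*7^2*401^1 = 26526150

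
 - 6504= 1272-7776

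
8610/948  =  1435/158= 9.08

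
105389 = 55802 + 49587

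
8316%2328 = 1332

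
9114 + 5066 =14180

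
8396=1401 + 6995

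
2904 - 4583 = -1679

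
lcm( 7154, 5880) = 429240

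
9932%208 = 156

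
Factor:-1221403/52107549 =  - 3^(-1)*13^( - 1)*61^1*20023^1*1336091^( - 1)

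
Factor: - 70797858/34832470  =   - 35398929/17416235  =  - 3^1*5^( - 1)*3483247^( - 1 )*11799643^1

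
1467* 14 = 20538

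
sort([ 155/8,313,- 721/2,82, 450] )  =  [ - 721/2,155/8,82, 313,450 ]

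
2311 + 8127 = 10438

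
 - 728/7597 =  - 1+6869/7597  =  - 0.10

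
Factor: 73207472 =2^4 * 13^1*351959^1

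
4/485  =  4/485 = 0.01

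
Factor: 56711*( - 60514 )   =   - 3431809454 = - 2^1 * 79^1 * 383^1*56711^1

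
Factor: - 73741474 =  - 2^1*43^1*857459^1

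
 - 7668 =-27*284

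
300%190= 110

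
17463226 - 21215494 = -3752268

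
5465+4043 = 9508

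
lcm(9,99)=99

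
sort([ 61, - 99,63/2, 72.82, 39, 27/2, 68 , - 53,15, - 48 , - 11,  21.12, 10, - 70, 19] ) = [-99 ,-70, - 53, - 48, - 11,10,  27/2, 15, 19, 21.12,63/2,39 , 61,68,  72.82 ]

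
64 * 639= 40896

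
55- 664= - 609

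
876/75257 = 876/75257 = 0.01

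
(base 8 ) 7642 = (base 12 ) 2396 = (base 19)b1c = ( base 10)4002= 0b111110100010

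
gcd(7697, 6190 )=1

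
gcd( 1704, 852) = 852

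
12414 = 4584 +7830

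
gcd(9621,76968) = 9621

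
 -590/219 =-3 + 67/219 = -2.69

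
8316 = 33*252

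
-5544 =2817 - 8361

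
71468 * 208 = 14865344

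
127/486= 127/486 = 0.26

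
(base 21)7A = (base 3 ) 12211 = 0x9d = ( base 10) 157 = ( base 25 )67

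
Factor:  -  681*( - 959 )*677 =3^1 * 7^1*137^1*227^1*677^1 = 442134483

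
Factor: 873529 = 873529^1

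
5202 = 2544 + 2658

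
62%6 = 2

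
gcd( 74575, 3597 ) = 1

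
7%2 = 1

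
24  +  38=62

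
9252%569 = 148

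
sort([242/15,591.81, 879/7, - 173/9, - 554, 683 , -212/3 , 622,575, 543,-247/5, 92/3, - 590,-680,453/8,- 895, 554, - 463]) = [ - 895, - 680, - 590,-554, -463, - 212/3, - 247/5, - 173/9,242/15,  92/3, 453/8,879/7,543,554, 575,591.81, 622, 683]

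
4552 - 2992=1560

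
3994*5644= 22542136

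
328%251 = 77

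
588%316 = 272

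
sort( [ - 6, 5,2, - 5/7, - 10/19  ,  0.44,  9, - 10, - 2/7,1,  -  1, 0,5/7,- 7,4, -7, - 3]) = [ - 10, - 7, - 7, - 6, - 3, - 1, - 5/7,-10/19, - 2/7,0,0.44, 5/7,1,2,4,5,9]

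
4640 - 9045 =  -4405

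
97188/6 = 16198 = 16198.00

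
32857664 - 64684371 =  - 31826707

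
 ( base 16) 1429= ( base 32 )519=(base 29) 63s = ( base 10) 5161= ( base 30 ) 5m1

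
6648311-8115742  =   - 1467431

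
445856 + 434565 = 880421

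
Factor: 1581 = 3^1*17^1*31^1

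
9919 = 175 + 9744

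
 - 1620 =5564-7184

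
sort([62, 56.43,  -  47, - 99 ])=[ - 99,-47, 56.43, 62]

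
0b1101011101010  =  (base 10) 6890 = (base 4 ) 1223222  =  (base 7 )26042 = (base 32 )6NA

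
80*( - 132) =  - 10560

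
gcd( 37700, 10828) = 4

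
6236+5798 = 12034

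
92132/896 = 23033/224 = 102.83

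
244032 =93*2624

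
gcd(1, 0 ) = 1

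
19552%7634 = 4284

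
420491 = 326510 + 93981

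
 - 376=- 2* 188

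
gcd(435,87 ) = 87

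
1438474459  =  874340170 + 564134289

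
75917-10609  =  65308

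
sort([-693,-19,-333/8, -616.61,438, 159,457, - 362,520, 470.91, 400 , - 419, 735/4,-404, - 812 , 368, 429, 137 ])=[ - 812, - 693, - 616.61,-419 ,  -  404,  -  362,- 333/8, - 19,137,159, 735/4,368, 400, 429, 438,  457,470.91,520 ]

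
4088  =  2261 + 1827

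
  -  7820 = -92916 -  - 85096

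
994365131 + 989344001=1983709132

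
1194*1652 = 1972488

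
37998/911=37998/911 =41.71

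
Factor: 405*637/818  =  257985/818 = 2^ ( -1 )*3^4*5^1*7^2*13^1*409^(-1)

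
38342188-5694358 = 32647830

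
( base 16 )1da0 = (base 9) 11356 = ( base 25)c39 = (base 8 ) 16640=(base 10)7584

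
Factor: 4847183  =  11^1 * 440653^1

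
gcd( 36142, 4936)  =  2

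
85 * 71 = 6035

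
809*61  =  49349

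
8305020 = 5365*1548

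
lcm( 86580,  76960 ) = 692640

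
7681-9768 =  - 2087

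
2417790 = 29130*83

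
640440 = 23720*27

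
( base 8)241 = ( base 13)C5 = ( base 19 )89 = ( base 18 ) 8H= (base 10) 161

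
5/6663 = 5/6663 = 0.00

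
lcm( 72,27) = 216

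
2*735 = 1470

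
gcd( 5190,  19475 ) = 5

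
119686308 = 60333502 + 59352806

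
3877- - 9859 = 13736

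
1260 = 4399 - 3139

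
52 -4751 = - 4699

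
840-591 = 249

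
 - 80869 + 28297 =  - 52572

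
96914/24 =4038 + 1/12 = 4038.08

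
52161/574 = 90 + 501/574=90.87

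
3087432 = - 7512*( - 411)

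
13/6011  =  13/6011 = 0.00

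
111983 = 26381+85602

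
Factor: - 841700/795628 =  - 475/449 = - 5^2*19^1*449^(-1)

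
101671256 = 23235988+78435268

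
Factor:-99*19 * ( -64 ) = 120384 = 2^6*3^2*11^1*19^1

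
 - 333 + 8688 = 8355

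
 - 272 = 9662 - 9934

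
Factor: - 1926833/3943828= - 2^( - 2)*7^( - 1)* 83^( - 1 )*1697^( - 1 )*1926833^1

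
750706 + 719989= 1470695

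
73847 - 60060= 13787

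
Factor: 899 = 29^1*  31^1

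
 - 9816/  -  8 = 1227/1 =1227.00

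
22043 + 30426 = 52469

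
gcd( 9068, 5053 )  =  1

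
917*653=598801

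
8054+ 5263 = 13317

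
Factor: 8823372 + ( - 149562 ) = 8673810 = 2^1*3^1*5^1 * 289127^1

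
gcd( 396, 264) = 132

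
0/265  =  0 = 0.00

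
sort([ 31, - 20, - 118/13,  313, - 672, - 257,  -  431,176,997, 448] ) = [ - 672,-431, - 257,-20, - 118/13,31, 176,313, 448, 997]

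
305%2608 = 305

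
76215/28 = 2721 + 27/28 = 2721.96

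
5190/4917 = 1730/1639 = 1.06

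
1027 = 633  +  394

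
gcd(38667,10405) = 1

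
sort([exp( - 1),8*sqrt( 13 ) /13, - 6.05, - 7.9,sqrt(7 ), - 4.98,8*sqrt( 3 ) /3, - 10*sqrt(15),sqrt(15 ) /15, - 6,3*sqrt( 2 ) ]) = [- 10*sqrt(15 ) ,-7.9, - 6.05, - 6, - 4.98,sqrt(15) /15,exp( - 1 ),8 * sqrt(13) /13,sqrt(7 ),3*sqrt(2) , 8*sqrt (3)/3 ]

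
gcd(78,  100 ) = 2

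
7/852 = 7/852 =0.01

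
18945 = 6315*3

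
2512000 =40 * 62800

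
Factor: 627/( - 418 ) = - 2^(-1)*3^1 = - 3/2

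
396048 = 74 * 5352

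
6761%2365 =2031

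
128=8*16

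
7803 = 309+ 7494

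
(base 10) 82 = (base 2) 1010010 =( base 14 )5c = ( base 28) 2Q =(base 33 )2g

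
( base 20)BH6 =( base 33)4br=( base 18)EBC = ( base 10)4746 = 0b1001010001010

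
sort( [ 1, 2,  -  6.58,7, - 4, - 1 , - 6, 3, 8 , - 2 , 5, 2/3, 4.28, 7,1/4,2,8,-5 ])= [  -  6.58,-6,  -  5, - 4, - 2, -1,  1/4, 2/3, 1,2,2, 3,4.28,5,  7, 7,8,8 ] 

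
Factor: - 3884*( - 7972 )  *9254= 2^5*7^1*661^1*971^1*1993^1  =  286533896992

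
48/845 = 48/845 = 0.06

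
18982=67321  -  48339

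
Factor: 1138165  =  5^1*7^1*31^1*1049^1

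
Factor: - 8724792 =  - 2^3*3^1*363533^1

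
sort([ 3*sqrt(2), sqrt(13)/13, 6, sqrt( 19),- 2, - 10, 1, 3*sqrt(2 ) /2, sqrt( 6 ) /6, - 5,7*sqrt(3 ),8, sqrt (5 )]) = [-10,-5, - 2,sqrt(  13 )/13,sqrt (6 ) /6 , 1, 3 * sqrt( 2)/2 , sqrt( 5),  3*sqrt(2 ), sqrt( 19), 6,8, 7*sqrt(3)]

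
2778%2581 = 197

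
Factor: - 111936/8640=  - 583/45 = -3^ ( - 2 )*5^( - 1)*11^1*53^1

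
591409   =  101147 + 490262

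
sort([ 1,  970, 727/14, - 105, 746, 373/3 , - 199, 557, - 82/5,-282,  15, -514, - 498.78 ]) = [ - 514, - 498.78,  -  282, - 199, - 105, - 82/5,1, 15, 727/14, 373/3,  557 , 746 , 970 ] 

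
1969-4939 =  - 2970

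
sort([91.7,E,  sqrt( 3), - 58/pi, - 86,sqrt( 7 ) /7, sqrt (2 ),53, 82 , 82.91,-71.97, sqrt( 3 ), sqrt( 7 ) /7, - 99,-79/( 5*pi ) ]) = [ - 99,  -  86,-71.97, - 58/pi, - 79/ ( 5*pi),sqrt( 7 ) /7,sqrt( 7)/7,sqrt(2 ),sqrt( 3) , sqrt (3 ),E,53, 82, 82.91,91.7]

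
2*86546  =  173092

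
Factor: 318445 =5^1*63689^1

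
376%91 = 12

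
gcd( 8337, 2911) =1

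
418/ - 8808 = - 1 + 4195/4404 = - 0.05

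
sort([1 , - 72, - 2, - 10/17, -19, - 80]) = [ - 80, - 72, - 19, - 2, - 10/17,1]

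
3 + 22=25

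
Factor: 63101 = 89^1*709^1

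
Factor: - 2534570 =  -2^1 * 5^1*191^1*1327^1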